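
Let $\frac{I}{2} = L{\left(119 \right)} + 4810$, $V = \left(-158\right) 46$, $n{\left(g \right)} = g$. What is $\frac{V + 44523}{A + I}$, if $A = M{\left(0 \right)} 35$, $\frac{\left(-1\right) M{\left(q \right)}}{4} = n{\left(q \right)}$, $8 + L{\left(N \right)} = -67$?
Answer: $\frac{7451}{1894} \approx 3.934$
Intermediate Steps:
$L{\left(N \right)} = -75$ ($L{\left(N \right)} = -8 - 67 = -75$)
$M{\left(q \right)} = - 4 q$
$A = 0$ ($A = \left(-4\right) 0 \cdot 35 = 0 \cdot 35 = 0$)
$V = -7268$
$I = 9470$ ($I = 2 \left(-75 + 4810\right) = 2 \cdot 4735 = 9470$)
$\frac{V + 44523}{A + I} = \frac{-7268 + 44523}{0 + 9470} = \frac{37255}{9470} = 37255 \cdot \frac{1}{9470} = \frac{7451}{1894}$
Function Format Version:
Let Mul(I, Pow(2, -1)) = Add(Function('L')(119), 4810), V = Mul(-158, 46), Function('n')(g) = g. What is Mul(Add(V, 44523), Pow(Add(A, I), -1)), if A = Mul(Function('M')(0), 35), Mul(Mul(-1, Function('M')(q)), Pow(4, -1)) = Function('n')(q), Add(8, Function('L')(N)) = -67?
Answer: Rational(7451, 1894) ≈ 3.9340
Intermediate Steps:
Function('L')(N) = -75 (Function('L')(N) = Add(-8, -67) = -75)
Function('M')(q) = Mul(-4, q)
A = 0 (A = Mul(Mul(-4, 0), 35) = Mul(0, 35) = 0)
V = -7268
I = 9470 (I = Mul(2, Add(-75, 4810)) = Mul(2, 4735) = 9470)
Mul(Add(V, 44523), Pow(Add(A, I), -1)) = Mul(Add(-7268, 44523), Pow(Add(0, 9470), -1)) = Mul(37255, Pow(9470, -1)) = Mul(37255, Rational(1, 9470)) = Rational(7451, 1894)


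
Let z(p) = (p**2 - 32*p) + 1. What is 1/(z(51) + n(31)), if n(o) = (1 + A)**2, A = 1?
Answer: 1/974 ≈ 0.0010267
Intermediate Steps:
z(p) = 1 + p**2 - 32*p
n(o) = 4 (n(o) = (1 + 1)**2 = 2**2 = 4)
1/(z(51) + n(31)) = 1/((1 + 51**2 - 32*51) + 4) = 1/((1 + 2601 - 1632) + 4) = 1/(970 + 4) = 1/974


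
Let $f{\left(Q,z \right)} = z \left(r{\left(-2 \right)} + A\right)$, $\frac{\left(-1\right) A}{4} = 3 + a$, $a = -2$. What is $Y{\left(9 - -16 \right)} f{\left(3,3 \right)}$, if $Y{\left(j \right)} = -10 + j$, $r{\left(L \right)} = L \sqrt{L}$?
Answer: $-180 - 90 i \sqrt{2} \approx -180.0 - 127.28 i$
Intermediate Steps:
$r{\left(L \right)} = L^{\frac{3}{2}}$
$A = -4$ ($A = - 4 \left(3 - 2\right) = \left(-4\right) 1 = -4$)
$f{\left(Q,z \right)} = z \left(-4 - 2 i \sqrt{2}\right)$ ($f{\left(Q,z \right)} = z \left(\left(-2\right)^{\frac{3}{2}} - 4\right) = z \left(- 2 i \sqrt{2} - 4\right) = z \left(-4 - 2 i \sqrt{2}\right)$)
$Y{\left(9 - -16 \right)} f{\left(3,3 \right)} = \left(-10 + \left(9 - -16\right)\right) \left(\left(-2\right) 3 \left(2 + i \sqrt{2}\right)\right) = \left(-10 + \left(9 + 16\right)\right) \left(-12 - 6 i \sqrt{2}\right) = \left(-10 + 25\right) \left(-12 - 6 i \sqrt{2}\right) = 15 \left(-12 - 6 i \sqrt{2}\right) = -180 - 90 i \sqrt{2}$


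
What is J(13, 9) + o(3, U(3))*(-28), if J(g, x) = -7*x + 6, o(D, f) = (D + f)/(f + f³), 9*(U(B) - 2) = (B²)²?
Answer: -38443/671 ≈ -57.292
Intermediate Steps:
U(B) = 2 + B⁴/9 (U(B) = 2 + (B²)²/9 = 2 + B⁴/9)
o(D, f) = (D + f)/(f + f³)
J(g, x) = 6 - 7*x
J(13, 9) + o(3, U(3))*(-28) = (6 - 7*9) + ((3 + (2 + (⅑)*3⁴))/((2 + (⅑)*3⁴) + (2 + (⅑)*3⁴)³))*(-28) = (6 - 63) + ((3 + (2 + (⅑)*81))/((2 + (⅑)*81) + (2 + (⅑)*81)³))*(-28) = -57 + ((3 + (2 + 9))/((2 + 9) + (2 + 9)³))*(-28) = -57 + ((3 + 11)/(11 + 11³))*(-28) = -57 + (14/(11 + 1331))*(-28) = -57 + (14/1342)*(-28) = -57 + ((1/1342)*14)*(-28) = -57 + (7/671)*(-28) = -57 - 196/671 = -38443/671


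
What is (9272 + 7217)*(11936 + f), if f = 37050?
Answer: 807730154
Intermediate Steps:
(9272 + 7217)*(11936 + f) = (9272 + 7217)*(11936 + 37050) = 16489*48986 = 807730154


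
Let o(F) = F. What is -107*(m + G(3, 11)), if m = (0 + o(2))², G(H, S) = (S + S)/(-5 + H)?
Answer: 749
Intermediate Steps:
G(H, S) = 2*S/(-5 + H) (G(H, S) = (2*S)/(-5 + H) = 2*S/(-5 + H))
m = 4 (m = (0 + 2)² = 2² = 4)
-107*(m + G(3, 11)) = -107*(4 + 2*11/(-5 + 3)) = -107*(4 + 2*11/(-2)) = -107*(4 + 2*11*(-½)) = -107*(4 - 11) = -107*(-7) = 749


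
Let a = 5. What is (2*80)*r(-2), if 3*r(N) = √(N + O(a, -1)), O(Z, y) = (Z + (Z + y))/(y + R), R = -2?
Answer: 160*I*√5/3 ≈ 119.26*I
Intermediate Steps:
O(Z, y) = (y + 2*Z)/(-2 + y) (O(Z, y) = (Z + (Z + y))/(y - 2) = (y + 2*Z)/(-2 + y))
r(N) = √(-3 + N)/3 (r(N) = √(N + (-1 + 2*5)/(-2 - 1))/3 = √(N + (-1 + 10)/(-3))/3 = √(N - ⅓*9)/3 = √(N - 3)/3 = √(-3 + N)/3)
(2*80)*r(-2) = (2*80)*(√(-3 - 2)/3) = 160*(√(-5)/3) = 160*((I*√5)/3) = 160*(I*√5/3) = 160*I*√5/3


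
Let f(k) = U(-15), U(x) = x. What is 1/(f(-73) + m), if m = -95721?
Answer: -1/95736 ≈ -1.0445e-5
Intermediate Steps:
f(k) = -15
1/(f(-73) + m) = 1/(-15 - 95721) = 1/(-95736) = -1/95736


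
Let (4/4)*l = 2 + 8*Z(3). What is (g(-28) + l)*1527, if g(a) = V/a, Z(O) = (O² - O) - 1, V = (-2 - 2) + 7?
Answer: 1791171/28 ≈ 63970.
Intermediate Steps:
V = 3 (V = -4 + 7 = 3)
Z(O) = -1 + O² - O
g(a) = 3/a
l = 42 (l = 2 + 8*(-1 + 3² - 1*3) = 2 + 8*(-1 + 9 - 3) = 2 + 8*5 = 2 + 40 = 42)
(g(-28) + l)*1527 = (3/(-28) + 42)*1527 = (3*(-1/28) + 42)*1527 = (-3/28 + 42)*1527 = (1173/28)*1527 = 1791171/28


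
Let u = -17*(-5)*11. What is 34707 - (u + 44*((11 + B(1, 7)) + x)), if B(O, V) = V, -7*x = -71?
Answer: 227736/7 ≈ 32534.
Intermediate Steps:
x = 71/7 (x = -1/7*(-71) = 71/7 ≈ 10.143)
u = 935 (u = 85*11 = 935)
34707 - (u + 44*((11 + B(1, 7)) + x)) = 34707 - (935 + 44*((11 + 7) + 71/7)) = 34707 - (935 + 44*(18 + 71/7)) = 34707 - (935 + 44*(197/7)) = 34707 - (935 + 8668/7) = 34707 - 1*15213/7 = 34707 - 15213/7 = 227736/7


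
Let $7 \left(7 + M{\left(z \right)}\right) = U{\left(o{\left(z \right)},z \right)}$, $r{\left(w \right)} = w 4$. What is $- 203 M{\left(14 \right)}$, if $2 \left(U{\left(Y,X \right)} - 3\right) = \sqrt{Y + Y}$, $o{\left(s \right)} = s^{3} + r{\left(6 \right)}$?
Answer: $1334 - 58 \sqrt{346} \approx 255.14$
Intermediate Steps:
$r{\left(w \right)} = 4 w$
$o{\left(s \right)} = 24 + s^{3}$ ($o{\left(s \right)} = s^{3} + 4 \cdot 6 = s^{3} + 24 = 24 + s^{3}$)
$U{\left(Y,X \right)} = 3 + \frac{\sqrt{2} \sqrt{Y}}{2}$ ($U{\left(Y,X \right)} = 3 + \frac{\sqrt{Y + Y}}{2} = 3 + \frac{\sqrt{2 Y}}{2} = 3 + \frac{\sqrt{2} \sqrt{Y}}{2}$)
$M{\left(z \right)} = - \frac{46}{7} + \frac{\sqrt{2} \sqrt{24 + z^{3}}}{14}$ ($M{\left(z \right)} = -7 + \frac{3 + \frac{\sqrt{2} \sqrt{24 + z^{3}}}{2}}{7} = -7 + \left(\frac{3}{7} + \frac{\sqrt{2} \sqrt{24 + z^{3}}}{14}\right) = - \frac{46}{7} + \frac{\sqrt{2} \sqrt{24 + z^{3}}}{14}$)
$- 203 M{\left(14 \right)} = - 203 \left(- \frac{46}{7} + \frac{\sqrt{48 + 2 \cdot 14^{3}}}{14}\right) = - 203 \left(- \frac{46}{7} + \frac{\sqrt{48 + 2 \cdot 2744}}{14}\right) = - 203 \left(- \frac{46}{7} + \frac{\sqrt{48 + 5488}}{14}\right) = - 203 \left(- \frac{46}{7} + \frac{\sqrt{5536}}{14}\right) = - 203 \left(- \frac{46}{7} + \frac{4 \sqrt{346}}{14}\right) = - 203 \left(- \frac{46}{7} + \frac{2 \sqrt{346}}{7}\right) = 1334 - 58 \sqrt{346}$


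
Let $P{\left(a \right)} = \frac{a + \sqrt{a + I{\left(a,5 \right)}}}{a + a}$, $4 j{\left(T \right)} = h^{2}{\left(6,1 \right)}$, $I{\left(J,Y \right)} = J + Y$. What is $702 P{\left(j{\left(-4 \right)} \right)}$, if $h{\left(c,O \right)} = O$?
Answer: $351 + 702 \sqrt{22} \approx 3643.7$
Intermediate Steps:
$j{\left(T \right)} = \frac{1}{4}$ ($j{\left(T \right)} = \frac{1^{2}}{4} = \frac{1}{4} \cdot 1 = \frac{1}{4}$)
$P{\left(a \right)} = \frac{a + \sqrt{5 + 2 a}}{2 a}$ ($P{\left(a \right)} = \frac{a + \sqrt{a + \left(a + 5\right)}}{a + a} = \frac{a + \sqrt{a + \left(5 + a\right)}}{2 a} = \left(a + \sqrt{5 + 2 a}\right) \frac{1}{2 a} = \frac{a + \sqrt{5 + 2 a}}{2 a}$)
$702 P{\left(j{\left(-4 \right)} \right)} = 702 \frac{\frac{1}{\frac{1}{4}} \left(\frac{1}{4} + \sqrt{5 + 2 \cdot \frac{1}{4}}\right)}{2} = 702 \cdot \frac{1}{2} \cdot 4 \left(\frac{1}{4} + \sqrt{5 + \frac{1}{2}}\right) = 702 \cdot \frac{1}{2} \cdot 4 \left(\frac{1}{4} + \sqrt{\frac{11}{2}}\right) = 702 \cdot \frac{1}{2} \cdot 4 \left(\frac{1}{4} + \frac{\sqrt{22}}{2}\right) = 702 \left(\frac{1}{2} + \sqrt{22}\right) = 351 + 702 \sqrt{22}$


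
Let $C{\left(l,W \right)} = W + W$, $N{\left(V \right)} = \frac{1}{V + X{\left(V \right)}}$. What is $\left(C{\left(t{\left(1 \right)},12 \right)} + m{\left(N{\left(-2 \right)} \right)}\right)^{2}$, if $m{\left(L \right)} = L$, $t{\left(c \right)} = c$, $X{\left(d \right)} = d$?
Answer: $\frac{9025}{16} \approx 564.06$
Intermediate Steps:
$N{\left(V \right)} = \frac{1}{2 V}$ ($N{\left(V \right)} = \frac{1}{V + V} = \frac{1}{2 V}$)
$C{\left(l,W \right)} = 2 W$
$\left(C{\left(t{\left(1 \right)},12 \right)} + m{\left(N{\left(-2 \right)} \right)}\right)^{2} = \left(2 \cdot 12 + \frac{1}{2 \left(-2\right)}\right)^{2} = \left(24 + \frac{1}{2} \left(- \frac{1}{2}\right)\right)^{2} = \left(24 - \frac{1}{4}\right)^{2} = \left(\frac{95}{4}\right)^{2} = \frac{9025}{16}$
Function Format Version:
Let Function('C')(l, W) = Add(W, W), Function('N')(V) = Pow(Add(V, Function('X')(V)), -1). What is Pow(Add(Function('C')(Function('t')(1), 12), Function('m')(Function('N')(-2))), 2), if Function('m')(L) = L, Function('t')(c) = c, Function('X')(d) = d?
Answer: Rational(9025, 16) ≈ 564.06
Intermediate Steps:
Function('N')(V) = Mul(Rational(1, 2), Pow(V, -1)) (Function('N')(V) = Pow(Add(V, V), -1) = Pow(Mul(2, V), -1) = Mul(Rational(1, 2), Pow(V, -1)))
Function('C')(l, W) = Mul(2, W)
Pow(Add(Function('C')(Function('t')(1), 12), Function('m')(Function('N')(-2))), 2) = Pow(Add(Mul(2, 12), Mul(Rational(1, 2), Pow(-2, -1))), 2) = Pow(Add(24, Mul(Rational(1, 2), Rational(-1, 2))), 2) = Pow(Add(24, Rational(-1, 4)), 2) = Pow(Rational(95, 4), 2) = Rational(9025, 16)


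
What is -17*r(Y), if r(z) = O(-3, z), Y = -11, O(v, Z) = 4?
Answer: -68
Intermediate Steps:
r(z) = 4
-17*r(Y) = -17*4 = -68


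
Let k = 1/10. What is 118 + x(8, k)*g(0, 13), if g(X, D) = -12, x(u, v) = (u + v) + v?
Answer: 98/5 ≈ 19.600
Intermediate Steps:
k = ⅒ (k = 1*(⅒) = ⅒ ≈ 0.10000)
x(u, v) = u + 2*v
118 + x(8, k)*g(0, 13) = 118 + (8 + 2*(⅒))*(-12) = 118 + (8 + ⅕)*(-12) = 118 + (41/5)*(-12) = 118 - 492/5 = 98/5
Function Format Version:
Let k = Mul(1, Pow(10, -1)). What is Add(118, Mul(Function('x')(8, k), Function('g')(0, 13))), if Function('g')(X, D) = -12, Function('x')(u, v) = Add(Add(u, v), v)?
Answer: Rational(98, 5) ≈ 19.600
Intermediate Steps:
k = Rational(1, 10) (k = Mul(1, Rational(1, 10)) = Rational(1, 10) ≈ 0.10000)
Function('x')(u, v) = Add(u, Mul(2, v))
Add(118, Mul(Function('x')(8, k), Function('g')(0, 13))) = Add(118, Mul(Add(8, Mul(2, Rational(1, 10))), -12)) = Add(118, Mul(Add(8, Rational(1, 5)), -12)) = Add(118, Mul(Rational(41, 5), -12)) = Add(118, Rational(-492, 5)) = Rational(98, 5)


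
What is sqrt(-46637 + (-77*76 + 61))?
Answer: 2*I*sqrt(13107) ≈ 228.97*I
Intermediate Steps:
sqrt(-46637 + (-77*76 + 61)) = sqrt(-46637 + (-5852 + 61)) = sqrt(-46637 - 5791) = sqrt(-52428) = 2*I*sqrt(13107)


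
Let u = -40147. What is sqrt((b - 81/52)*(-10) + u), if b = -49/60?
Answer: I*sqrt(61027473)/39 ≈ 200.31*I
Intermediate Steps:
b = -49/60 (b = -49*1/60 = -49/60 ≈ -0.81667)
sqrt((b - 81/52)*(-10) + u) = sqrt((-49/60 - 81/52)*(-10) - 40147) = sqrt(-463/195*(-10) - 40147) = sqrt(926/39 - 40147) = sqrt(-1564807/39) = I*sqrt(61027473)/39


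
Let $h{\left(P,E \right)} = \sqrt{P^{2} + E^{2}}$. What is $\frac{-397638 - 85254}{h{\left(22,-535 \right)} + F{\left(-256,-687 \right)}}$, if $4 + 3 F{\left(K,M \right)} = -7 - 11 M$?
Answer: $- \frac{10931709096}{54361735} + \frac{4346028 \sqrt{286709}}{54361735} \approx -158.28$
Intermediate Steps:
$F{\left(K,M \right)} = - \frac{11}{3} - \frac{11 M}{3}$ ($F{\left(K,M \right)} = - \frac{4}{3} + \frac{-7 - 11 M}{3} = - \frac{4}{3} - \left(\frac{7}{3} + \frac{11 M}{3}\right) = - \frac{11}{3} - \frac{11 M}{3}$)
$h{\left(P,E \right)} = \sqrt{E^{2} + P^{2}}$
$\frac{-397638 - 85254}{h{\left(22,-535 \right)} + F{\left(-256,-687 \right)}} = \frac{-397638 - 85254}{\sqrt{\left(-535\right)^{2} + 22^{2}} - - \frac{7546}{3}} = - \frac{482892}{\sqrt{286225 + 484} + \left(- \frac{11}{3} + 2519\right)} = - \frac{482892}{\sqrt{286709} + \frac{7546}{3}} = - \frac{482892}{\frac{7546}{3} + \sqrt{286709}}$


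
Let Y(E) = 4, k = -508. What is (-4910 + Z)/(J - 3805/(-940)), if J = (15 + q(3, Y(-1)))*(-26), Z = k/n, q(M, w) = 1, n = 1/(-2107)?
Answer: -200303848/77447 ≈ -2586.3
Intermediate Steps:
n = -1/2107 ≈ -0.00047461
Z = 1070356 (Z = -508/(-1/2107) = -508*(-2107) = 1070356)
J = -416 (J = (15 + 1)*(-26) = 16*(-26) = -416)
(-4910 + Z)/(J - 3805/(-940)) = (-4910 + 1070356)/(-416 - 3805/(-940)) = 1065446/(-416 - 3805*(-1/940)) = 1065446/(-416 + 761/188) = 1065446/(-77447/188) = 1065446*(-188/77447) = -200303848/77447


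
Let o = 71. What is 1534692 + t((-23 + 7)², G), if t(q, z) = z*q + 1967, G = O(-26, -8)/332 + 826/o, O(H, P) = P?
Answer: 9073045983/5893 ≈ 1.5396e+6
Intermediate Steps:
G = 68416/5893 (G = -8/332 + 826/71 = -8*1/332 + 826*(1/71) = -2/83 + 826/71 = 68416/5893 ≈ 11.610)
t(q, z) = 1967 + q*z (t(q, z) = q*z + 1967 = 1967 + q*z)
1534692 + t((-23 + 7)², G) = 1534692 + (1967 + (-23 + 7)²*(68416/5893)) = 1534692 + (1967 + (-16)²*(68416/5893)) = 1534692 + (1967 + 256*(68416/5893)) = 1534692 + (1967 + 17514496/5893) = 1534692 + 29106027/5893 = 9073045983/5893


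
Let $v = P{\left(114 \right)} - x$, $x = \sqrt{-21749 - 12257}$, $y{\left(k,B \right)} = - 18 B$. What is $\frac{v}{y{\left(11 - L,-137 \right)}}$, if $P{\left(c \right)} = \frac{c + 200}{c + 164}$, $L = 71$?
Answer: $\frac{157}{342774} - \frac{7 i \sqrt{694}}{2466} \approx 0.00045803 - 0.07478 i$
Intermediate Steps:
$P{\left(c \right)} = \frac{200 + c}{164 + c}$
$x = 7 i \sqrt{694}$ ($x = \sqrt{-34006} = 7 i \sqrt{694} \approx 184.41 i$)
$v = \frac{157}{139} - 7 i \sqrt{694}$ ($v = \frac{200 + 114}{164 + 114} - 7 i \sqrt{694} = \frac{1}{278} \cdot 314 - 7 i \sqrt{694} = \frac{157}{139} - 7 i \sqrt{694} \approx 1.1295 - 184.41 i$)
$\frac{v}{y{\left(11 - L,-137 \right)}} = \frac{\frac{157}{139} - 7 i \sqrt{694}}{\left(-18\right) \left(-137\right)} = \frac{\frac{157}{139} - 7 i \sqrt{694}}{2466} = \left(\frac{157}{139} - 7 i \sqrt{694}\right) \frac{1}{2466} = \frac{157}{342774} - \frac{7 i \sqrt{694}}{2466}$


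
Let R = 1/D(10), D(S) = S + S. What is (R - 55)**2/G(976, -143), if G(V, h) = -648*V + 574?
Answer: -1207801/252749600 ≈ -0.0047786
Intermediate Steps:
D(S) = 2*S
G(V, h) = 574 - 648*V
R = 1/20 (R = 1/(2*10) = 1/20 ≈ 0.050000)
(R - 55)**2/G(976, -143) = (1/20 - 55)**2/(574 - 648*976) = (-1099/20)**2/(574 - 632448) = (1207801/400)/(-631874) = (1207801/400)*(-1/631874) = -1207801/252749600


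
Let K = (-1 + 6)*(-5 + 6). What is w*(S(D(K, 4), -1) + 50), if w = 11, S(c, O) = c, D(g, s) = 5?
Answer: 605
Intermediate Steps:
K = 5 (K = 5*1 = 5)
w*(S(D(K, 4), -1) + 50) = 11*(5 + 50) = 11*55 = 605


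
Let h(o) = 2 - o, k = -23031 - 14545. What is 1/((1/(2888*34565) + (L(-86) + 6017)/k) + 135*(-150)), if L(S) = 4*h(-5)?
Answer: -58609001605/1186841711162966 ≈ -4.9382e-5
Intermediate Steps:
k = -37576
L(S) = 28 (L(S) = 4*(2 - 1*(-5)) = 4*(2 + 5) = 4*7 = 28)
1/((1/(2888*34565) + (L(-86) + 6017)/k) + 135*(-150)) = 1/((1/(2888*34565) + (28 + 6017)/(-37576)) + 135*(-150)) = 1/(((1/2888)*(1/34565) + 6045*(-1/37576)) - 20250) = 1/((1/99823720 - 6045/37576) - 20250) = 1/(-9428661716/58609001605 - 20250) = 1/(-1186841711162966/58609001605) = -58609001605/1186841711162966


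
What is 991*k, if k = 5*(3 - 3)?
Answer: 0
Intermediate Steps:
k = 0 (k = 5*0 = 0)
991*k = 991*0 = 0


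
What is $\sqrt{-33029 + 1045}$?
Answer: $4 i \sqrt{1999} \approx 178.84 i$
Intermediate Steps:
$\sqrt{-33029 + 1045} = \sqrt{-31984} = 4 i \sqrt{1999}$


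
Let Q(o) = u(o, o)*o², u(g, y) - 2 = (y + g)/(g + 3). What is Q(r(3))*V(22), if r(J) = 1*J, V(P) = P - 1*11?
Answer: 297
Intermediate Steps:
V(P) = -11 + P (V(P) = P - 11 = -11 + P)
r(J) = J
u(g, y) = 2 + (g + y)/(3 + g) (u(g, y) = 2 + (y + g)/(g + 3) = 2 + (g + y)/(3 + g))
Q(o) = o²*(6 + 4*o)/(3 + o) (Q(o) = ((6 + o + 3*o)/(3 + o))*o² = ((6 + 4*o)/(3 + o))*o² = o²*(6 + 4*o)/(3 + o))
Q(r(3))*V(22) = (3²*(6 + 4*3)/(3 + 3))*(-11 + 22) = (9*(6 + 12)/6)*11 = (9*(⅙)*18)*11 = 27*11 = 297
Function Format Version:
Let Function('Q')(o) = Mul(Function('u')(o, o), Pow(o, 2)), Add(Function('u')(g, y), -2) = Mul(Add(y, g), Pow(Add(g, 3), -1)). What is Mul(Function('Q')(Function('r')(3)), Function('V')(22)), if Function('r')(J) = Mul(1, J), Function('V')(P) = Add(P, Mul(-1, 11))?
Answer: 297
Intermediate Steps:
Function('V')(P) = Add(-11, P) (Function('V')(P) = Add(P, -11) = Add(-11, P))
Function('r')(J) = J
Function('u')(g, y) = Add(2, Mul(Pow(Add(3, g), -1), Add(g, y))) (Function('u')(g, y) = Add(2, Mul(Add(y, g), Pow(Add(g, 3), -1))) = Add(2, Mul(Add(g, y), Pow(Add(3, g), -1))) = Add(2, Mul(Pow(Add(3, g), -1), Add(g, y))))
Function('Q')(o) = Mul(Pow(o, 2), Pow(Add(3, o), -1), Add(6, Mul(4, o))) (Function('Q')(o) = Mul(Mul(Pow(Add(3, o), -1), Add(6, o, Mul(3, o))), Pow(o, 2)) = Mul(Mul(Pow(Add(3, o), -1), Add(6, Mul(4, o))), Pow(o, 2)) = Mul(Pow(o, 2), Pow(Add(3, o), -1), Add(6, Mul(4, o))))
Mul(Function('Q')(Function('r')(3)), Function('V')(22)) = Mul(Mul(Pow(3, 2), Pow(Add(3, 3), -1), Add(6, Mul(4, 3))), Add(-11, 22)) = Mul(Mul(9, Pow(6, -1), Add(6, 12)), 11) = Mul(Mul(9, Rational(1, 6), 18), 11) = Mul(27, 11) = 297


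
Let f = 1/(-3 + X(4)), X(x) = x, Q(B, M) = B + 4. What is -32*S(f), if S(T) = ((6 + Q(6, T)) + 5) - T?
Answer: -640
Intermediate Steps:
Q(B, M) = 4 + B
f = 1 (f = 1/(-3 + 4) = 1/1 = 1)
S(T) = 21 - T (S(T) = ((6 + (4 + 6)) + 5) - T = ((6 + 10) + 5) - T = (16 + 5) - T = 21 - T)
-32*S(f) = -32*(21 - 1*1) = -32*(21 - 1) = -32*20 = -640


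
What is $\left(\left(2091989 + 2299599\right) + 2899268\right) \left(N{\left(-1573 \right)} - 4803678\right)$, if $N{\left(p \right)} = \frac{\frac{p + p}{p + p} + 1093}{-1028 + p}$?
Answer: $- \frac{91094634778521632}{2601} \approx -3.5023 \cdot 10^{13}$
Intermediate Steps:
$N{\left(p \right)} = \frac{1094}{-1028 + p}$ ($N{\left(p \right)} = \frac{\frac{2 p}{2 p} + 1093}{-1028 + p} = \frac{2 p \frac{1}{2 p} + 1093}{-1028 + p} = \frac{1 + 1093}{-1028 + p} = \frac{1094}{-1028 + p}$)
$\left(\left(2091989 + 2299599\right) + 2899268\right) \left(N{\left(-1573 \right)} - 4803678\right) = \left(\left(2091989 + 2299599\right) + 2899268\right) \left(\frac{1094}{-1028 - 1573} - 4803678\right) = \left(4391588 + 2899268\right) \left(\frac{1094}{-2601} - 4803678\right) = 7290856 \left(1094 \left(- \frac{1}{2601}\right) - 4803678\right) = 7290856 \left(- \frac{1094}{2601} - 4803678\right) = 7290856 \left(- \frac{12494367572}{2601}\right) = - \frac{91094634778521632}{2601}$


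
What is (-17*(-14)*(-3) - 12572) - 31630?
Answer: -44916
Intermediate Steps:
(-17*(-14)*(-3) - 12572) - 31630 = (238*(-3) - 12572) - 31630 = (-714 - 12572) - 31630 = -13286 - 31630 = -44916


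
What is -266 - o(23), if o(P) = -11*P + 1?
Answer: -14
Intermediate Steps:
o(P) = 1 - 11*P
-266 - o(23) = -266 - (1 - 11*23) = -266 - (1 - 253) = -266 - 1*(-252) = -266 + 252 = -14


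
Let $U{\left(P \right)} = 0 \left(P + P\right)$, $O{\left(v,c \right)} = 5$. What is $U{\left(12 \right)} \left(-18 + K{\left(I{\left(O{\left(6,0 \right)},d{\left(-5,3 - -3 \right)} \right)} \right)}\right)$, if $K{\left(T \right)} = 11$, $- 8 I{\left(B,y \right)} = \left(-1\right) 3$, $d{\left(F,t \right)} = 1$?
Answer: $0$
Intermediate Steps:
$I{\left(B,y \right)} = \frac{3}{8}$ ($I{\left(B,y \right)} = - \frac{\left(-1\right) 3}{8} = \left(- \frac{1}{8}\right) \left(-3\right) = \frac{3}{8}$)
$U{\left(P \right)} = 0$ ($U{\left(P \right)} = 0 \cdot 2 P = 0$)
$U{\left(12 \right)} \left(-18 + K{\left(I{\left(O{\left(6,0 \right)},d{\left(-5,3 - -3 \right)} \right)} \right)}\right) = 0 \left(-18 + 11\right) = 0 \left(-7\right) = 0$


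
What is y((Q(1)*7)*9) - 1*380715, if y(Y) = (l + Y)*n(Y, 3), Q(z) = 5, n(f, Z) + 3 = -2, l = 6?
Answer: -382320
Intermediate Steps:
n(f, Z) = -5 (n(f, Z) = -3 - 2 = -5)
y(Y) = -30 - 5*Y (y(Y) = (6 + Y)*(-5) = -30 - 5*Y)
y((Q(1)*7)*9) - 1*380715 = (-30 - 5*5*7*9) - 1*380715 = (-30 - 175*9) - 380715 = (-30 - 5*315) - 380715 = (-30 - 1575) - 380715 = -1605 - 380715 = -382320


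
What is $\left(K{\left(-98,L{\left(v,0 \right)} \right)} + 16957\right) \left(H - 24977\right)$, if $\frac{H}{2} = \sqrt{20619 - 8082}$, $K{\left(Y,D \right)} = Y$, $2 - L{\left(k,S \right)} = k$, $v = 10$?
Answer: $-421087243 + 101154 \sqrt{1393} \approx -4.1731 \cdot 10^{8}$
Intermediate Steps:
$L{\left(k,S \right)} = 2 - k$
$H = 6 \sqrt{1393}$ ($H = 2 \sqrt{20619 - 8082} = 2 \sqrt{12537} = 2 \cdot 3 \sqrt{1393} = 6 \sqrt{1393} \approx 223.94$)
$\left(K{\left(-98,L{\left(v,0 \right)} \right)} + 16957\right) \left(H - 24977\right) = \left(-98 + 16957\right) \left(6 \sqrt{1393} - 24977\right) = 16859 \left(-24977 + 6 \sqrt{1393}\right) = -421087243 + 101154 \sqrt{1393}$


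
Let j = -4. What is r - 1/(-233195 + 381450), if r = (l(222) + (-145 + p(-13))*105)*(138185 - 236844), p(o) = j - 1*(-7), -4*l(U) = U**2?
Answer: 398299396615394/148255 ≈ 2.6866e+9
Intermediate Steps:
l(U) = -U**2/4
p(o) = 3 (p(o) = -4 - 1*(-7) = -4 + 7 = 3)
r = 2686583229 (r = (-1/4*222**2 + (-145 + 3)*105)*(138185 - 236844) = (-1/4*49284 - 142*105)*(-98659) = (-12321 - 14910)*(-98659) = -27231*(-98659) = 2686583229)
r - 1/(-233195 + 381450) = 2686583229 - 1/(-233195 + 381450) = 2686583229 - 1/148255 = 398299396615394/148255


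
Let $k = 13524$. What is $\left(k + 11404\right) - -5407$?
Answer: $30335$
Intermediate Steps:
$\left(k + 11404\right) - -5407 = \left(13524 + 11404\right) - -5407 = 24928 + 5407 = 30335$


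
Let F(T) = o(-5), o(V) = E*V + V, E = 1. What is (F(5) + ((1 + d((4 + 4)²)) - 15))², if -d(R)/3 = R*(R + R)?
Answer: 605160000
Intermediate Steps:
o(V) = 2*V (o(V) = 1*V + V = V + V = 2*V)
F(T) = -10 (F(T) = 2*(-5) = -10)
d(R) = -6*R² (d(R) = -3*R*(R + R) = -3*R*2*R = -6*R²)
(F(5) + ((1 + d((4 + 4)²)) - 15))² = (-10 + ((1 - 6*(4 + 4)⁴) - 15))² = (-10 + ((1 - 6*(8²)²) - 15))² = (-10 + ((1 - 6*64²) - 15))² = (-10 + ((1 - 6*4096) - 15))² = (-10 + ((1 - 24576) - 15))² = (-10 + (-24575 - 15))² = (-10 - 24590)² = (-24600)² = 605160000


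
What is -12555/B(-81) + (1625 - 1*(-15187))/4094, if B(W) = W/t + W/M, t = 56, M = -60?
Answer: 266527806/2047 ≈ 1.3020e+5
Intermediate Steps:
B(W) = W/840 (B(W) = W/56 + W/(-60) = W*(1/56) + W*(-1/60) = W/56 - W/60 = W/840)
-12555/B(-81) + (1625 - 1*(-15187))/4094 = -12555/((1/840)*(-81)) + (1625 - 1*(-15187))/4094 = -12555/(-27/280) + (1625 + 15187)*(1/4094) = -12555*(-280/27) + 16812*(1/4094) = 130200 + 8406/2047 = 266527806/2047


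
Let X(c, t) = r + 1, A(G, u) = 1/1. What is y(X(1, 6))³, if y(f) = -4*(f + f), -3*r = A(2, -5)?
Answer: -4096/27 ≈ -151.70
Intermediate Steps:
A(G, u) = 1
r = -⅓ (r = -⅓*1 = -⅓ ≈ -0.33333)
X(c, t) = ⅔ (X(c, t) = -⅓ + 1 = ⅔)
y(f) = -8*f
y(X(1, 6))³ = (-8*⅔)³ = (-16/3)³ = -4096/27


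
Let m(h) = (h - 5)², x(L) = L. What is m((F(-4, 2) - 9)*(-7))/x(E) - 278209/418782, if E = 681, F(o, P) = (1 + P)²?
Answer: -59663593/95063514 ≈ -0.62762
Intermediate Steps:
m(h) = (-5 + h)²
m((F(-4, 2) - 9)*(-7))/x(E) - 278209/418782 = (-5 + ((1 + 2)² - 9)*(-7))²/681 - 278209/418782 = (-5 + (3² - 9)*(-7))²*(1/681) - 278209*1/418782 = (-5 + (9 - 9)*(-7))²*(1/681) - 278209/418782 = (-5 + 0*(-7))²*(1/681) - 278209/418782 = (-5 + 0)²*(1/681) - 278209/418782 = (-5)²*(1/681) - 278209/418782 = 25*(1/681) - 278209/418782 = 25/681 - 278209/418782 = -59663593/95063514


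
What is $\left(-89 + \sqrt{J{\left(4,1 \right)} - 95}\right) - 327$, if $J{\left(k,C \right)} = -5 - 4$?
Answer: $-416 + 2 i \sqrt{26} \approx -416.0 + 10.198 i$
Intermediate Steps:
$J{\left(k,C \right)} = -9$
$\left(-89 + \sqrt{J{\left(4,1 \right)} - 95}\right) - 327 = \left(-89 + \sqrt{-9 - 95}\right) - 327 = \left(-89 + \sqrt{-104}\right) - 327 = \left(-89 + 2 i \sqrt{26}\right) - 327 = -416 + 2 i \sqrt{26}$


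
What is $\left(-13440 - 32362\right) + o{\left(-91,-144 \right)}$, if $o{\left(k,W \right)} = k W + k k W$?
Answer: $-1225162$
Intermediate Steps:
$o{\left(k,W \right)} = W k + W k^{2}$ ($o{\left(k,W \right)} = W k + k W k = W k + W k^{2}$)
$\left(-13440 - 32362\right) + o{\left(-91,-144 \right)} = \left(-13440 - 32362\right) - - 13104 \left(1 - 91\right) = -45802 - \left(-13104\right) \left(-90\right) = -45802 - 1179360 = -1225162$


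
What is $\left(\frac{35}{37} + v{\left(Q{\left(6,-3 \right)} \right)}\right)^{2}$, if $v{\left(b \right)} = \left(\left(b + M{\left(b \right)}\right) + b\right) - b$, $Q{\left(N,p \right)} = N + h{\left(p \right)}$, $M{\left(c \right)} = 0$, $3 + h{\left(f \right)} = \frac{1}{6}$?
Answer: $\frac{833569}{49284} \approx 16.914$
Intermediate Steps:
$h{\left(f \right)} = - \frac{17}{6}$ ($h{\left(f \right)} = -3 + \frac{1}{6} = - \frac{17}{6}$)
$Q{\left(N,p \right)} = - \frac{17}{6} + N$ ($Q{\left(N,p \right)} = N - \frac{17}{6} = - \frac{17}{6} + N$)
$v{\left(b \right)} = b$ ($v{\left(b \right)} = \left(\left(b + 0\right) + b\right) - b = \left(b + b\right) - b = 2 b - b = b$)
$\left(\frac{35}{37} + v{\left(Q{\left(6,-3 \right)} \right)}\right)^{2} = \left(\frac{35}{37} + \left(- \frac{17}{6} + 6\right)\right)^{2} = \left(35 \cdot \frac{1}{37} + \frac{19}{6}\right)^{2} = \left(\frac{35}{37} + \frac{19}{6}\right)^{2} = \left(\frac{913}{222}\right)^{2} = \frac{833569}{49284}$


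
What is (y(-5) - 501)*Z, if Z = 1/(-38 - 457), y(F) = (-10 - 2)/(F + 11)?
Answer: 503/495 ≈ 1.0162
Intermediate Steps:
y(F) = -12/(11 + F)
Z = -1/495 (Z = 1/(-495) = -1/495 ≈ -0.0020202)
(y(-5) - 501)*Z = (-12/(11 - 5) - 501)*(-1/495) = (-12/6 - 501)*(-1/495) = (-12*⅙ - 501)*(-1/495) = (-2 - 501)*(-1/495) = -503*(-1/495) = 503/495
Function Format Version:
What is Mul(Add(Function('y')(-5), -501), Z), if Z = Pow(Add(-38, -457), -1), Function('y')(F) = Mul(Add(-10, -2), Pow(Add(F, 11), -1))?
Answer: Rational(503, 495) ≈ 1.0162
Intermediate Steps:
Function('y')(F) = Mul(-12, Pow(Add(11, F), -1))
Z = Rational(-1, 495) (Z = Pow(-495, -1) = Rational(-1, 495) ≈ -0.0020202)
Mul(Add(Function('y')(-5), -501), Z) = Mul(Add(Mul(-12, Pow(Add(11, -5), -1)), -501), Rational(-1, 495)) = Mul(Add(Mul(-12, Pow(6, -1)), -501), Rational(-1, 495)) = Mul(Add(Mul(-12, Rational(1, 6)), -501), Rational(-1, 495)) = Mul(Add(-2, -501), Rational(-1, 495)) = Mul(-503, Rational(-1, 495)) = Rational(503, 495)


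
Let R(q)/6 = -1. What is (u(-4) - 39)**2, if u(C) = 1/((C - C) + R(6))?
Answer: 55225/36 ≈ 1534.0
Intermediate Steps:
R(q) = -6 (R(q) = 6*(-1) = -6)
u(C) = -1/6 (u(C) = 1/((C - C) - 6) = 1/(0 - 6) = 1/(-6) = -1/6)
(u(-4) - 39)**2 = (-1/6 - 39)**2 = (-235/6)**2 = 55225/36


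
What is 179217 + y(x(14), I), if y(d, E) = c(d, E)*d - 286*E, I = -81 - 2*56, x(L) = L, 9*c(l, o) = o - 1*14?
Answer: 234093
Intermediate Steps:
c(l, o) = -14/9 + o/9 (c(l, o) = (o - 1*14)/9 = (o - 14)/9 = (-14 + o)/9 = -14/9 + o/9)
I = -193 (I = -81 - 1*112 = -81 - 112 = -193)
y(d, E) = -286*E + d*(-14/9 + E/9) (y(d, E) = (-14/9 + E/9)*d - 286*E = d*(-14/9 + E/9) - 286*E = -286*E + d*(-14/9 + E/9))
179217 + y(x(14), I) = 179217 + (-286*(-193) + (⅑)*14*(-14 - 193)) = 179217 + (55198 + (⅑)*14*(-207)) = 179217 + (55198 - 322) = 179217 + 54876 = 234093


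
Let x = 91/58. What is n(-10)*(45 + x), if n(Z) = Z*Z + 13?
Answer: 305213/58 ≈ 5262.3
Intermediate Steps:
x = 91/58 (x = 91*(1/58) = 91/58 ≈ 1.5690)
n(Z) = 13 + Z**2 (n(Z) = Z**2 + 13 = 13 + Z**2)
n(-10)*(45 + x) = (13 + (-10)**2)*(45 + 91/58) = (13 + 100)*(2701/58) = 113*(2701/58) = 305213/58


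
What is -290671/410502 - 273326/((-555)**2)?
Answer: -67244934809/42148292850 ≈ -1.5954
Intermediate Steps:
-290671/410502 - 273326/((-555)**2) = -290671*1/410502 - 273326/308025 = -290671/410502 - 273326*1/308025 = -290671/410502 - 273326/308025 = -67244934809/42148292850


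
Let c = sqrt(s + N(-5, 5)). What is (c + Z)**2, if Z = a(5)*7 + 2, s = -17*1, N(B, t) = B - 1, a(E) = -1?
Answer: (5 - I*sqrt(23))**2 ≈ 2.0 - 47.958*I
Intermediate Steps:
N(B, t) = -1 + B
s = -17
c = I*sqrt(23) (c = sqrt(-17 + (-1 - 5)) = sqrt(-17 - 6) = sqrt(-23) = I*sqrt(23) ≈ 4.7958*I)
Z = -5 (Z = -1*7 + 2 = -7 + 2 = -5)
(c + Z)**2 = (I*sqrt(23) - 5)**2 = (-5 + I*sqrt(23))**2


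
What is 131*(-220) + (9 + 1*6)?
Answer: -28805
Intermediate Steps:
131*(-220) + (9 + 1*6) = -28820 + (9 + 6) = -28820 + 15 = -28805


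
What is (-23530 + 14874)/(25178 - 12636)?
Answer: -4328/6271 ≈ -0.69016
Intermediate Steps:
(-23530 + 14874)/(25178 - 12636) = -8656/12542 = -8656*1/12542 = -4328/6271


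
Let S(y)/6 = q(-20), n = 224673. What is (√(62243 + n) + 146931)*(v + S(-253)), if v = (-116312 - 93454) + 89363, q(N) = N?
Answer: -17708564913 - 241046*√71729 ≈ -1.7773e+10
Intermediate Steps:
v = -120403 (v = -209766 + 89363 = -120403)
S(y) = -120 (S(y) = 6*(-20) = -120)
(√(62243 + n) + 146931)*(v + S(-253)) = (√(62243 + 224673) + 146931)*(-120403 - 120) = (√286916 + 146931)*(-120523) = (2*√71729 + 146931)*(-120523) = (146931 + 2*√71729)*(-120523) = -17708564913 - 241046*√71729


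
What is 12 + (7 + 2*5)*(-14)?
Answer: -226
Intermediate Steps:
12 + (7 + 2*5)*(-14) = 12 + (7 + 10)*(-14) = 12 + 17*(-14) = 12 - 238 = -226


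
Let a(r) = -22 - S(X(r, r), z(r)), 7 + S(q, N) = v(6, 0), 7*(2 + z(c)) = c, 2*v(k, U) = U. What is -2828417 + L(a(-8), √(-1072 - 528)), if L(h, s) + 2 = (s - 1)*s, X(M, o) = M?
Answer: -2830019 - 40*I ≈ -2.83e+6 - 40.0*I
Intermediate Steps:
v(k, U) = U/2
z(c) = -2 + c/7
S(q, N) = -7 (S(q, N) = -7 + (½)*0 = -7 + 0 = -7)
a(r) = -15 (a(r) = -22 - 1*(-7) = -22 + 7 = -15)
L(h, s) = -2 + s*(-1 + s) (L(h, s) = -2 + (s - 1)*s = -2 + (-1 + s)*s = -2 + s*(-1 + s))
-2828417 + L(a(-8), √(-1072 - 528)) = -2828417 + (-2 + (√(-1072 - 528))² - √(-1072 - 528)) = -2828417 + (-2 + (√(-1600))² - √(-1600)) = -2828417 + (-2 + (40*I)² - 40*I) = -2828417 + (-2 - 1600 - 40*I) = -2828417 + (-1602 - 40*I) = -2830019 - 40*I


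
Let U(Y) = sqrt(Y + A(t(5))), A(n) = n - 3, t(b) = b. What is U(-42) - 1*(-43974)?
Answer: 43974 + 2*I*sqrt(10) ≈ 43974.0 + 6.3246*I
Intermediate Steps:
A(n) = -3 + n
U(Y) = sqrt(2 + Y) (U(Y) = sqrt(Y + (-3 + 5)) = sqrt(Y + 2) = sqrt(2 + Y))
U(-42) - 1*(-43974) = sqrt(2 - 42) - 1*(-43974) = sqrt(-40) + 43974 = 2*I*sqrt(10) + 43974 = 43974 + 2*I*sqrt(10)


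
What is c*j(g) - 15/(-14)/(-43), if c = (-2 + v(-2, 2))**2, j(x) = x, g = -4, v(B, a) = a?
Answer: -15/602 ≈ -0.024917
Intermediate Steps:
c = 0 (c = (-2 + 2)**2 = 0**2 = 0)
c*j(g) - 15/(-14)/(-43) = 0*(-4) - 15/(-14)/(-43) = 0 - 15*(-1/14)*(-1/43) = 0 + (15/14)*(-1/43) = 0 - 15/602 = -15/602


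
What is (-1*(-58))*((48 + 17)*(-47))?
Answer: -177190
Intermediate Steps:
(-1*(-58))*((48 + 17)*(-47)) = 58*(65*(-47)) = 58*(-3055) = -177190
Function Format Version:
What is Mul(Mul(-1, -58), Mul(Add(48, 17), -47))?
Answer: -177190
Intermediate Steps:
Mul(Mul(-1, -58), Mul(Add(48, 17), -47)) = Mul(58, Mul(65, -47)) = Mul(58, -3055) = -177190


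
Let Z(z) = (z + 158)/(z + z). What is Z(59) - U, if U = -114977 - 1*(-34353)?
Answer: 9513849/118 ≈ 80626.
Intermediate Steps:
U = -80624 (U = -114977 + 34353 = -80624)
Z(z) = (158 + z)/(2*z) (Z(z) = (158 + z)/((2*z)) = (158 + z)*(1/(2*z)) = (158 + z)/(2*z))
Z(59) - U = (1/2)*(158 + 59)/59 - 1*(-80624) = (1/2)*(1/59)*217 + 80624 = 217/118 + 80624 = 9513849/118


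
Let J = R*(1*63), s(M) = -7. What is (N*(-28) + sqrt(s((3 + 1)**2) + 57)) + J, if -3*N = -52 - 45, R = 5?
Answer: -1771/3 + 5*sqrt(2) ≈ -583.26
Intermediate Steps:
N = 97/3 (N = -(-52 - 45)/3 = -1/3*(-97) = 97/3 ≈ 32.333)
J = 315 (J = 5*(1*63) = 5*63 = 315)
(N*(-28) + sqrt(s((3 + 1)**2) + 57)) + J = ((97/3)*(-28) + sqrt(-7 + 57)) + 315 = (-2716/3 + sqrt(50)) + 315 = (-2716/3 + 5*sqrt(2)) + 315 = -1771/3 + 5*sqrt(2)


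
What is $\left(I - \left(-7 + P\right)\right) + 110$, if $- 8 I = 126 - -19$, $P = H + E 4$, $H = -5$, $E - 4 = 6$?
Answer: $\frac{511}{8} \approx 63.875$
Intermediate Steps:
$E = 10$ ($E = 4 + 6 = 10$)
$P = 35$ ($P = -5 + 10 \cdot 4 = -5 + 40 = 35$)
$I = - \frac{145}{8}$ ($I = - \frac{126 - -19}{8} = - \frac{126 + 19}{8} = \left(- \frac{1}{8}\right) 145 = - \frac{145}{8} \approx -18.125$)
$\left(I - \left(-7 + P\right)\right) + 110 = \left(- \frac{145}{8} - \left(-7 + 35\right)\right) + 110 = \left(- \frac{145}{8} - 28\right) + 110 = - \frac{369}{8} + 110 = \frac{511}{8}$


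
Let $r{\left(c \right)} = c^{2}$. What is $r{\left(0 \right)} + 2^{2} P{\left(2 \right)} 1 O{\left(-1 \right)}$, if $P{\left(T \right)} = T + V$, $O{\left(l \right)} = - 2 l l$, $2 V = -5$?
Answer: $4$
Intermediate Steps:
$V = - \frac{5}{2}$ ($V = \frac{1}{2} \left(-5\right) = - \frac{5}{2} \approx -2.5$)
$O{\left(l \right)} = - 2 l^{2}$
$P{\left(T \right)} = - \frac{5}{2} + T$ ($P{\left(T \right)} = T - \frac{5}{2} = - \frac{5}{2} + T$)
$r{\left(0 \right)} + 2^{2} P{\left(2 \right)} 1 O{\left(-1 \right)} = 0^{2} + 2^{2} \left(- \frac{5}{2} + 2\right) 1 \left(- 2 \left(-1\right)^{2}\right) = 0 + 4 \left(- \frac{1 \left(\left(-2\right) 1\right)}{2}\right) = 0 + 4 \left(- \frac{1 \left(-2\right)}{2}\right) = 0 + 4 \left(\left(- \frac{1}{2}\right) \left(-2\right)\right) = 0 + 4 \cdot 1 = 0 + 4 = 4$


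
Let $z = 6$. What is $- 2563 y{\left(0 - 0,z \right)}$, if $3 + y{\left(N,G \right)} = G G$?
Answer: $-84579$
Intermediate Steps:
$y{\left(N,G \right)} = -3 + G^{2}$ ($y{\left(N,G \right)} = -3 + G G = -3 + G^{2}$)
$- 2563 y{\left(0 - 0,z \right)} = - 2563 \left(-3 + 6^{2}\right) = - 2563 \left(-3 + 36\right) = \left(-2563\right) 33 = -84579$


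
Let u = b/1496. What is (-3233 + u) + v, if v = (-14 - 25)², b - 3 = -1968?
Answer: -2563117/1496 ≈ -1713.3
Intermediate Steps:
b = -1965 (b = 3 - 1968 = -1965)
u = -1965/1496 ≈ -1.3135
v = 1521 (v = (-39)² = 1521)
(-3233 + u) + v = (-3233 - 1965/1496) + 1521 = -4838533/1496 + 1521 = -2563117/1496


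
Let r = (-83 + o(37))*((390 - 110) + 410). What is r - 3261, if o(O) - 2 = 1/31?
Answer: -1832991/31 ≈ -59129.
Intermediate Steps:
o(O) = 63/31 (o(O) = 2 + 1/31 = 63/31)
r = -1731900/31 (r = (-83 + 63/31)*((390 - 110) + 410) = -2510*(280 + 410)/31 = -2510/31*690 = -1731900/31 ≈ -55868.)
r - 3261 = -1731900/31 - 3261 = -1832991/31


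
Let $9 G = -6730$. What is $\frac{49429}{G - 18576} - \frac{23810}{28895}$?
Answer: $- \frac{3399030187}{1005049006} \approx -3.382$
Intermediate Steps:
$G = - \frac{6730}{9}$ ($G = \frac{1}{9} \left(-6730\right) = - \frac{6730}{9} \approx -747.78$)
$\frac{49429}{G - 18576} - \frac{23810}{28895} = \frac{49429}{- \frac{6730}{9} - 18576} - \frac{23810}{28895} = \frac{49429}{- \frac{173914}{9}} - \frac{4762}{5779} = 49429 \left(- \frac{9}{173914}\right) - \frac{4762}{5779} = - \frac{444861}{173914} - \frac{4762}{5779} = - \frac{3399030187}{1005049006}$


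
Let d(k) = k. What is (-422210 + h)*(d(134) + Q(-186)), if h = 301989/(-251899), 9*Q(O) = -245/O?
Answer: -23883090565191019/421678926 ≈ -5.6638e+7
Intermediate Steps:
Q(O) = -245/(9*O) (Q(O) = (-245/O)/9 = -245/(9*O))
h = -301989/251899 (h = 301989*(-1/251899) = -301989/251899 ≈ -1.1988)
(-422210 + h)*(d(134) + Q(-186)) = (-422210 - 301989/251899)*(134 - 245/9/(-186)) = -106354578779*(134 - 245/9*(-1/186))/251899 = -106354578779*(134 + 245/1674)/251899 = -106354578779/251899*224561/1674 = -23883090565191019/421678926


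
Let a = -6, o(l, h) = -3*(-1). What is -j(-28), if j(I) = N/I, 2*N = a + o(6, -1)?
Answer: -3/56 ≈ -0.053571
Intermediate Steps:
o(l, h) = 3
N = -3/2 (N = (-6 + 3)/2 = (½)*(-3) = -3/2 ≈ -1.5000)
j(I) = -3/(2*I)
-j(-28) = -(-3)/(2*(-28)) = -(-3)*(-1)/(2*28) = -1*3/56 = -3/56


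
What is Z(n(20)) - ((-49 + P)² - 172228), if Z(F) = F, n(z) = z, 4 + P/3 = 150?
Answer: 20927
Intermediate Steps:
P = 438 (P = -12 + 3*150 = -12 + 450 = 438)
Z(n(20)) - ((-49 + P)² - 172228) = 20 - ((-49 + 438)² - 172228) = 20 - (389² - 172228) = 20 - (151321 - 172228) = 20 - 1*(-20907) = 20 + 20907 = 20927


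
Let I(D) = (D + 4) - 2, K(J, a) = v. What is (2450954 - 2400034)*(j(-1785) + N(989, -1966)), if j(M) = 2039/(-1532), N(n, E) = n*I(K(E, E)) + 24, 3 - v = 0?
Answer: 96881270370/383 ≈ 2.5295e+8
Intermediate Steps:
v = 3 (v = 3 - 1*0 = 3 + 0 = 3)
K(J, a) = 3
I(D) = 2 + D (I(D) = (4 + D) - 2 = 2 + D)
N(n, E) = 24 + 5*n (N(n, E) = n*(2 + 3) + 24 = n*5 + 24 = 5*n + 24 = 24 + 5*n)
j(M) = -2039/1532 (j(M) = 2039*(-1/1532) = -2039/1532)
(2450954 - 2400034)*(j(-1785) + N(989, -1966)) = (2450954 - 2400034)*(-2039/1532 + (24 + 5*989)) = 50920*(-2039/1532 + (24 + 4945)) = 50920*(-2039/1532 + 4969) = 50920*(7610469/1532) = 96881270370/383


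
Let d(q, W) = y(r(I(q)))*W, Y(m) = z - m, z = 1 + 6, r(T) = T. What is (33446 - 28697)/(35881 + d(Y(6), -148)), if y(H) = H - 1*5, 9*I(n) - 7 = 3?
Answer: 42741/328109 ≈ 0.13026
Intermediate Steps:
I(n) = 10/9 (I(n) = 7/9 + (1/9)*3 = 7/9 + 1/3 = 10/9)
z = 7
y(H) = -5 + H (y(H) = H - 5 = -5 + H)
Y(m) = 7 - m
d(q, W) = -35*W/9 (d(q, W) = (-5 + 10/9)*W = -35*W/9)
(33446 - 28697)/(35881 + d(Y(6), -148)) = (33446 - 28697)/(35881 - 35/9*(-148)) = 4749/(35881 + 5180/9) = 4749/(328109/9) = 4749*(9/328109) = 42741/328109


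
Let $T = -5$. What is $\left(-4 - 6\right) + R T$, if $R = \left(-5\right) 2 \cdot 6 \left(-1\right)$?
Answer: $-310$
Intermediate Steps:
$R = 60$ ($R = \left(-10\right) 6 \left(-1\right) = \left(-60\right) \left(-1\right) = 60$)
$\left(-4 - 6\right) + R T = \left(-4 - 6\right) + 60 \left(-5\right) = -10 - 300 = -310$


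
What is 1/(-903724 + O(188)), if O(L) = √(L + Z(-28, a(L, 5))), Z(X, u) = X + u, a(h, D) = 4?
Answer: -225931/204179267003 - √41/408358534006 ≈ -1.1065e-6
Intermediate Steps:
O(L) = √(-24 + L) (O(L) = √(L + (-28 + 4)) = √(L - 24) = √(-24 + L))
1/(-903724 + O(188)) = 1/(-903724 + √(-24 + 188)) = 1/(-903724 + √164) = 1/(-903724 + 2*√41)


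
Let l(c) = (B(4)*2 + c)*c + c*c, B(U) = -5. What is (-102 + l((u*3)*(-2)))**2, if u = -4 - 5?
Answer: 26936100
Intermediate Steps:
u = -9
l(c) = c**2 + c*(-10 + c) (l(c) = (-5*2 + c)*c + c*c = (-10 + c)*c + c**2 = c*(-10 + c) + c**2 = c**2 + c*(-10 + c))
(-102 + l((u*3)*(-2)))**2 = (-102 + 2*(-9*3*(-2))*(-5 - 9*3*(-2)))**2 = (-102 + 2*(-27*(-2))*(-5 - 27*(-2)))**2 = (-102 + 2*54*(-5 + 54))**2 = (-102 + 2*54*49)**2 = (-102 + 5292)**2 = 5190**2 = 26936100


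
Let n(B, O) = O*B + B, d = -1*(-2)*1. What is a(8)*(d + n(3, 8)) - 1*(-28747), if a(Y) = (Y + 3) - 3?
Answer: 28979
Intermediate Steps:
d = 2 (d = 2*1 = 2)
n(B, O) = B + B*O (n(B, O) = B*O + B = B + B*O)
a(Y) = Y (a(Y) = (3 + Y) - 3 = Y)
a(8)*(d + n(3, 8)) - 1*(-28747) = 8*(2 + 3*(1 + 8)) - 1*(-28747) = 8*(2 + 3*9) + 28747 = 8*(2 + 27) + 28747 = 8*29 + 28747 = 232 + 28747 = 28979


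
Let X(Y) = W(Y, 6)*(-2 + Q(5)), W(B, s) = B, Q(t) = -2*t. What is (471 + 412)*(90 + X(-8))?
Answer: 164238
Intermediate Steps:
X(Y) = -12*Y (X(Y) = Y*(-2 - 2*5) = Y*(-2 - 10) = Y*(-12) = -12*Y)
(471 + 412)*(90 + X(-8)) = (471 + 412)*(90 - 12*(-8)) = 883*(90 + 96) = 883*186 = 164238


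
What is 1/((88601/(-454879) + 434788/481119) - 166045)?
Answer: -218850929601/36338947457291912 ≈ -6.0225e-6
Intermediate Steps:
1/((88601/(-454879) + 434788/481119) - 166045) = 1/((88601*(-1/454879) + 434788*(1/481119)) - 166045) = 1/((-88601/454879 + 434788/481119) - 166045) = 1/(155148306133/218850929601 - 166045) = 1/(-36338947457291912/218850929601) = -218850929601/36338947457291912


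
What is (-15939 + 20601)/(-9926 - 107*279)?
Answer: -4662/39779 ≈ -0.11720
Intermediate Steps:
(-15939 + 20601)/(-9926 - 107*279) = 4662/(-9926 - 29853) = 4662/(-39779) = 4662*(-1/39779) = -4662/39779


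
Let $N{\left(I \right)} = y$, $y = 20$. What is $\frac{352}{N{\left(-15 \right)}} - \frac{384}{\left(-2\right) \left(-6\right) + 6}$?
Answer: $- \frac{56}{15} \approx -3.7333$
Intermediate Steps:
$N{\left(I \right)} = 20$
$\frac{352}{N{\left(-15 \right)}} - \frac{384}{\left(-2\right) \left(-6\right) + 6} = \frac{352}{20} - \frac{384}{\left(-2\right) \left(-6\right) + 6} = 352 \cdot \frac{1}{20} - \frac{384}{12 + 6} = \frac{88}{5} - \frac{384}{18} = \frac{88}{5} - \frac{64}{3} = - \frac{56}{15}$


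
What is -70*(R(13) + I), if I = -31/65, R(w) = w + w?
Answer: -23226/13 ≈ -1786.6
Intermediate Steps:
R(w) = 2*w
I = -31/65 (I = -31*1/65 = -31/65 ≈ -0.47692)
-70*(R(13) + I) = -70*(2*13 - 31/65) = -70*(26 - 31/65) = -70*1659/65 = -23226/13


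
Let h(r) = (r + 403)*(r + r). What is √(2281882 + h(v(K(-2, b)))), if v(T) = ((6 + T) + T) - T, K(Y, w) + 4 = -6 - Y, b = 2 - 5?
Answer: √2280278 ≈ 1510.1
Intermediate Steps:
b = -3
K(Y, w) = -10 - Y (K(Y, w) = -4 + (-6 - Y) = -10 - Y)
v(T) = 6 + T (v(T) = (6 + 2*T) - T = 6 + T)
h(r) = 2*r*(403 + r) (h(r) = (403 + r)*(2*r) = 2*r*(403 + r))
√(2281882 + h(v(K(-2, b)))) = √(2281882 + 2*(6 + (-10 - 1*(-2)))*(403 + (6 + (-10 - 1*(-2))))) = √(2281882 + 2*(6 + (-10 + 2))*(403 + (6 + (-10 + 2)))) = √(2281882 + 2*(6 - 8)*(403 + (6 - 8))) = √(2281882 + 2*(-2)*(403 - 2)) = √(2281882 + 2*(-2)*401) = √(2281882 - 1604) = √2280278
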